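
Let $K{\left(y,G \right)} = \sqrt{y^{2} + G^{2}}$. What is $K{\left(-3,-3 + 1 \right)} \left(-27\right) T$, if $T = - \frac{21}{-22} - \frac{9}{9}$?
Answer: $\frac{27 \sqrt{13}}{22} \approx 4.425$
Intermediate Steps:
$K{\left(y,G \right)} = \sqrt{G^{2} + y^{2}}$
$T = - \frac{1}{22}$ ($T = \left(-21\right) \left(- \frac{1}{22}\right) - 1 = \frac{21}{22} - 1 = - \frac{1}{22} \approx -0.045455$)
$K{\left(-3,-3 + 1 \right)} \left(-27\right) T = \sqrt{\left(-3 + 1\right)^{2} + \left(-3\right)^{2}} \left(-27\right) \left(- \frac{1}{22}\right) = \sqrt{\left(-2\right)^{2} + 9} \left(-27\right) \left(- \frac{1}{22}\right) = \sqrt{4 + 9} \left(-27\right) \left(- \frac{1}{22}\right) = \sqrt{13} \left(-27\right) \left(- \frac{1}{22}\right) = - 27 \sqrt{13} \left(- \frac{1}{22}\right) = \frac{27 \sqrt{13}}{22}$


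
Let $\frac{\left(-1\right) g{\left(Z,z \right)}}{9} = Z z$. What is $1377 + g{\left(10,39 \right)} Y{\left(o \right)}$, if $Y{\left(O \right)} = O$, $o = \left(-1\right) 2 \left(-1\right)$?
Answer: $-5643$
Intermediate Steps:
$o = 2$ ($o = \left(-2\right) \left(-1\right) = 2$)
$g{\left(Z,z \right)} = - 9 Z z$
$1377 + g{\left(10,39 \right)} Y{\left(o \right)} = 1377 + \left(-9\right) 10 \cdot 39 \cdot 2 = 1377 - 7020 = -5643$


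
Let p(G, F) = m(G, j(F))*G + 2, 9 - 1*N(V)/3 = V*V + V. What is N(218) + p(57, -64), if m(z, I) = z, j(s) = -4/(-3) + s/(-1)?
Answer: -139948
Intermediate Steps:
N(V) = 27 - 3*V - 3*V² (N(V) = 27 - 3*(V*V + V) = 27 - 3*(V² + V) = 27 - 3*(V + V²) = 27 + (-3*V - 3*V²) = 27 - 3*V - 3*V²)
j(s) = 4/3 - s (j(s) = -4*(-⅓) + s*(-1) = 4/3 - s)
p(G, F) = 2 + G² (p(G, F) = G*G + 2 = G² + 2 = 2 + G²)
N(218) + p(57, -64) = (27 - 3*218 - 3*218²) + (2 + 57²) = (27 - 654 - 3*47524) + (2 + 3249) = (27 - 654 - 142572) + 3251 = -143199 + 3251 = -139948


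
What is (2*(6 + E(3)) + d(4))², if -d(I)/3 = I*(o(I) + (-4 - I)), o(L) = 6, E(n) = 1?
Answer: 1444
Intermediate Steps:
d(I) = -3*I*(2 - I) (d(I) = -3*I*(6 + (-4 - I)) = -3*I*(2 - I))
(2*(6 + E(3)) + d(4))² = (2*(6 + 1) + 3*4*(-2 + 4))² = (2*7 + 3*4*2)² = (14 + 24)² = 38² = 1444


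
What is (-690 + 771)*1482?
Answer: 120042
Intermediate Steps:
(-690 + 771)*1482 = 81*1482 = 120042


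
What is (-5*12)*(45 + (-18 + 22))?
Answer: -2940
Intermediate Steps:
(-5*12)*(45 + (-18 + 22)) = -60*(45 + 4) = -60*49 = -2940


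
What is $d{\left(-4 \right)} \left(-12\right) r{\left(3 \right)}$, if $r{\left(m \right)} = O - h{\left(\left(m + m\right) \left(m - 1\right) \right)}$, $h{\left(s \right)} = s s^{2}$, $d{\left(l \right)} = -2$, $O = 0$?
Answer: $-41472$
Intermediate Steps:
$h{\left(s \right)} = s^{3}$
$r{\left(m \right)} = - 8 m^{3} \left(-1 + m\right)^{3}$ ($r{\left(m \right)} = 0 - \left(\left(m + m\right) \left(m - 1\right)\right)^{3} = 0 - \left(2 m \left(-1 + m\right)\right)^{3} = 0 - 8 m^{3} \left(-1 + m\right)^{3} = - 8 m^{3} \left(-1 + m\right)^{3}$)
$d{\left(-4 \right)} \left(-12\right) r{\left(3 \right)} = \left(-2\right) \left(-12\right) \left(- 8 \cdot 3^{3} \left(-1 + 3\right)^{3}\right) = 24 \left(\left(-8\right) 27 \cdot 2^{3}\right) = 24 \left(\left(-8\right) 27 \cdot 8\right) = 24 \left(-1728\right) = -41472$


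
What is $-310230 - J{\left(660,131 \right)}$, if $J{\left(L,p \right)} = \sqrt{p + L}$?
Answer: $-310230 - \sqrt{791} \approx -3.1026 \cdot 10^{5}$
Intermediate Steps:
$J{\left(L,p \right)} = \sqrt{L + p}$
$-310230 - J{\left(660,131 \right)} = -310230 - \sqrt{660 + 131} = -310230 - \sqrt{791}$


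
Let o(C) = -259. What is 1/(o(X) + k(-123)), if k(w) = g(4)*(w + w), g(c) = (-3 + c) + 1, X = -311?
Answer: -1/751 ≈ -0.0013316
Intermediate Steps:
g(c) = -2 + c
k(w) = 4*w (k(w) = (-2 + 4)*(w + w) = 2*(2*w) = 4*w)
1/(o(X) + k(-123)) = 1/(-259 + 4*(-123)) = 1/(-259 - 492) = 1/(-751) = -1/751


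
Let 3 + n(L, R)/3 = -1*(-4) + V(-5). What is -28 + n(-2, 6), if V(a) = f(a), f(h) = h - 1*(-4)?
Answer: -28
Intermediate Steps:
f(h) = 4 + h (f(h) = h + 4 = 4 + h)
V(a) = 4 + a
n(L, R) = 0 (n(L, R) = -9 + 3*(-1*(-4) + (4 - 5)) = -9 + 3*(4 - 1) = -9 + 3*3 = -9 + 9 = 0)
-28 + n(-2, 6) = -28 + 0 = -28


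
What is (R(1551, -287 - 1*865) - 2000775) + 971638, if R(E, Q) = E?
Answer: -1027586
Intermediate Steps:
(R(1551, -287 - 1*865) - 2000775) + 971638 = (1551 - 2000775) + 971638 = -1999224 + 971638 = -1027586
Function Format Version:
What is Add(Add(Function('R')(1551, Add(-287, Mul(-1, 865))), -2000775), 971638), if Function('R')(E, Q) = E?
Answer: -1027586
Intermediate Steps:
Add(Add(Function('R')(1551, Add(-287, Mul(-1, 865))), -2000775), 971638) = Add(Add(1551, -2000775), 971638) = Add(-1999224, 971638) = -1027586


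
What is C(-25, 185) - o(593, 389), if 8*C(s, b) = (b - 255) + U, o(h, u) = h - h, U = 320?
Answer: 125/4 ≈ 31.250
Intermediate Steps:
o(h, u) = 0
C(s, b) = 65/8 + b/8 (C(s, b) = ((b - 255) + 320)/8 = ((-255 + b) + 320)/8 = (65 + b)/8 = 65/8 + b/8)
C(-25, 185) - o(593, 389) = (65/8 + (⅛)*185) - 1*0 = (65/8 + 185/8) + 0 = 125/4 + 0 = 125/4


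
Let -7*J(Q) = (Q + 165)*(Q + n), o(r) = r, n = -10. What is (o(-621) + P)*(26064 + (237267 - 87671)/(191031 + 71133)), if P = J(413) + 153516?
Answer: 1430410891896613/458787 ≈ 3.1178e+9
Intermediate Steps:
J(Q) = -(-10 + Q)*(165 + Q)/7 (J(Q) = -(Q + 165)*(Q - 10)/7 = -(165 + Q)*(-10 + Q)/7 = -(-10 + Q)*(165 + Q)/7)
P = 841678/7 (P = (1650/7 - 155/7*413 - 1/7*413**2) + 153516 = (1650/7 - 9145 - 1/7*170569) + 153516 = (1650/7 - 9145 - 24367) + 153516 = -232934/7 + 153516 = 841678/7 ≈ 1.2024e+5)
(o(-621) + P)*(26064 + (237267 - 87671)/(191031 + 71133)) = (-621 + 841678/7)*(26064 + (237267 - 87671)/(191031 + 71133)) = 837331*(26064 + 149596/262164)/7 = 837331*(26064 + 149596*(1/262164))/7 = 837331*(26064 + 37399/65541)/7 = (837331/7)*(1708298023/65541) = 1430410891896613/458787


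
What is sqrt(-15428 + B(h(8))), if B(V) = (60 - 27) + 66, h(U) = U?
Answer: I*sqrt(15329) ≈ 123.81*I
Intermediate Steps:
B(V) = 99 (B(V) = 33 + 66 = 99)
sqrt(-15428 + B(h(8))) = sqrt(-15428 + 99) = sqrt(-15329) = I*sqrt(15329)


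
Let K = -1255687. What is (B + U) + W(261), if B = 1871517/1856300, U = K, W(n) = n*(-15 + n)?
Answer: -2211744308783/1856300 ≈ -1.1915e+6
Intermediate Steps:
U = -1255687
B = 1871517/1856300 (B = 1871517*(1/1856300) = 1871517/1856300 ≈ 1.0082)
(B + U) + W(261) = (1871517/1856300 - 1255687) + 261*(-15 + 261) = -2330929906583/1856300 + 261*246 = -2330929906583/1856300 + 64206 = -2211744308783/1856300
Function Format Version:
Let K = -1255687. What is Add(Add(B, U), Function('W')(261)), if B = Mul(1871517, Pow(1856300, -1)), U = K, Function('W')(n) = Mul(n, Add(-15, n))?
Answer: Rational(-2211744308783, 1856300) ≈ -1.1915e+6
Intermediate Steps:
U = -1255687
B = Rational(1871517, 1856300) (B = Mul(1871517, Rational(1, 1856300)) = Rational(1871517, 1856300) ≈ 1.0082)
Add(Add(B, U), Function('W')(261)) = Add(Add(Rational(1871517, 1856300), -1255687), Mul(261, Add(-15, 261))) = Add(Rational(-2330929906583, 1856300), Mul(261, 246)) = Add(Rational(-2330929906583, 1856300), 64206) = Rational(-2211744308783, 1856300)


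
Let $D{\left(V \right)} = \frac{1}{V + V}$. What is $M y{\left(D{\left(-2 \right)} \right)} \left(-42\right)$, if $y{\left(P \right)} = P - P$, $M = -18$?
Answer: $0$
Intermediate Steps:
$D{\left(V \right)} = \frac{1}{2 V}$
$y{\left(P \right)} = 0$
$M y{\left(D{\left(-2 \right)} \right)} \left(-42\right) = \left(-18\right) 0 \left(-42\right) = 0 \left(-42\right) = 0$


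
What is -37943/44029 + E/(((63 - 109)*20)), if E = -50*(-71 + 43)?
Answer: -2413704/1012667 ≈ -2.3835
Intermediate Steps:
E = 1400 (E = -50*(-28) = 1400)
-37943/44029 + E/(((63 - 109)*20)) = -37943/44029 + 1400/(((63 - 109)*20)) = -37943*1/44029 + 1400/((-46*20)) = -37943/44029 + 1400/(-920) = -37943/44029 + 1400*(-1/920) = -37943/44029 - 35/23 = -2413704/1012667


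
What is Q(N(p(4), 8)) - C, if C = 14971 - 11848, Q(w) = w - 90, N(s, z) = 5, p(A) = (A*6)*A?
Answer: -3208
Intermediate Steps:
p(A) = 6*A**2 (p(A) = (6*A)*A = 6*A**2)
Q(w) = -90 + w
C = 3123
Q(N(p(4), 8)) - C = (-90 + 5) - 1*3123 = -85 - 3123 = -3208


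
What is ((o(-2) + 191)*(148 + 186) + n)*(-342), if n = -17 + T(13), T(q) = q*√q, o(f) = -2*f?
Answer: -22268646 - 4446*√13 ≈ -2.2285e+7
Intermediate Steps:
T(q) = q^(3/2)
n = -17 + 13*√13 (n = -17 + 13^(3/2) = -17 + 13*√13 ≈ 29.872)
((o(-2) + 191)*(148 + 186) + n)*(-342) = ((-2*(-2) + 191)*(148 + 186) + (-17 + 13*√13))*(-342) = ((4 + 191)*334 + (-17 + 13*√13))*(-342) = (195*334 + (-17 + 13*√13))*(-342) = (65130 + (-17 + 13*√13))*(-342) = (65113 + 13*√13)*(-342) = -22268646 - 4446*√13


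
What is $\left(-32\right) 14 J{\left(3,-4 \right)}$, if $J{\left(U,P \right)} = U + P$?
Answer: $448$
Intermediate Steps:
$J{\left(U,P \right)} = P + U$
$\left(-32\right) 14 J{\left(3,-4 \right)} = \left(-32\right) 14 \left(-4 + 3\right) = \left(-448\right) \left(-1\right) = 448$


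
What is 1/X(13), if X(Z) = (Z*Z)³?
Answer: 1/4826809 ≈ 2.0718e-7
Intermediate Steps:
X(Z) = Z⁶ (X(Z) = (Z²)³ = Z⁶)
1/X(13) = 1/(13⁶) = 1/4826809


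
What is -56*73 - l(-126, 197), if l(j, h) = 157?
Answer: -4245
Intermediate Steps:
-56*73 - l(-126, 197) = -56*73 - 1*157 = -4088 - 157 = -4245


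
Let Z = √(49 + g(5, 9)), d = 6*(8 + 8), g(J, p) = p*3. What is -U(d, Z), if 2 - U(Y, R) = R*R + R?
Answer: 74 + 2*√19 ≈ 82.718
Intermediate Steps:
g(J, p) = 3*p
d = 96 (d = 6*16 = 96)
Z = 2*√19 (Z = √(49 + 3*9) = √(49 + 27) = √76 = 2*√19 ≈ 8.7178)
U(Y, R) = 2 - R - R² (U(Y, R) = 2 - (R*R + R) = 2 - (R² + R) = 2 - (R + R²) = 2 + (-R - R²) = 2 - R - R²)
-U(d, Z) = -(2 - 2*√19 - (2*√19)²) = -(2 - 2*√19 - 1*76) = -(2 - 2*√19 - 76) = -(-74 - 2*√19) = 74 + 2*√19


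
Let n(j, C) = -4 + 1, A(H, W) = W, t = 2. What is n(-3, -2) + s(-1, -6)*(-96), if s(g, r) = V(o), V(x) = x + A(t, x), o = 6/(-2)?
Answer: 573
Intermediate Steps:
o = -3 (o = 6*(-½) = -3)
n(j, C) = -3
V(x) = 2*x (V(x) = x + x = 2*x)
s(g, r) = -6 (s(g, r) = 2*(-3) = -6)
n(-3, -2) + s(-1, -6)*(-96) = -3 - 6*(-96) = -3 + 576 = 573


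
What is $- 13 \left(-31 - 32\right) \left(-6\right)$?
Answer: $-4914$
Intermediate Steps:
$- 13 \left(-31 - 32\right) \left(-6\right) = - 13 \left(\left(-63\right) \left(-6\right)\right) = \left(-13\right) 378 = -4914$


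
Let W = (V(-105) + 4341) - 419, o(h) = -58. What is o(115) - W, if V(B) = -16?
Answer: -3964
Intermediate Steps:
W = 3906 (W = (-16 + 4341) - 419 = 4325 - 419 = 3906)
o(115) - W = -58 - 1*3906 = -58 - 3906 = -3964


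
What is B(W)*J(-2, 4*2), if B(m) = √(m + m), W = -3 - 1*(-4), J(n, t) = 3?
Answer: 3*√2 ≈ 4.2426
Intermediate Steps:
W = 1 (W = -3 + 4 = 1)
B(m) = √2*√m (B(m) = √(2*m) = √2*√m)
B(W)*J(-2, 4*2) = (√2*√1)*3 = (√2*1)*3 = √2*3 = 3*√2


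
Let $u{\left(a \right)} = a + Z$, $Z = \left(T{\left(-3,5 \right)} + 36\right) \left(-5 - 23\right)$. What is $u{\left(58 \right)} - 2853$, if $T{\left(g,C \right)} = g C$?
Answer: $-3383$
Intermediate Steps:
$T{\left(g,C \right)} = C g$
$Z = -588$ ($Z = \left(5 \left(-3\right) + 36\right) \left(-5 - 23\right) = \left(-15 + 36\right) \left(-28\right) = 21 \left(-28\right) = -588$)
$u{\left(a \right)} = -588 + a$ ($u{\left(a \right)} = a - 588 = -588 + a$)
$u{\left(58 \right)} - 2853 = \left(-588 + 58\right) - 2853 = -530 - 2853 = -3383$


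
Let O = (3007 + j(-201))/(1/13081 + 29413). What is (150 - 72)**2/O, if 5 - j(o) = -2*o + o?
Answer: 780275948712/12256897 ≈ 63660.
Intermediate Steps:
j(o) = 5 + o (j(o) = 5 - (-2*o + o) = 5 - (-1)*o = 5 + o)
O = 36770691/384751454 (O = (3007 + (5 - 201))/(1/13081 + 29413) = (3007 - 196)/(1/13081 + 29413) = 2811/(384751454/13081) = 2811*(13081/384751454) = 36770691/384751454 ≈ 0.095570)
(150 - 72)**2/O = (150 - 72)**2/(36770691/384751454) = 78**2*(384751454/36770691) = 6084*(384751454/36770691) = 780275948712/12256897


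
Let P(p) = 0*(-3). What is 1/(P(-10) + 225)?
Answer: 1/225 ≈ 0.0044444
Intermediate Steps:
P(p) = 0
1/(P(-10) + 225) = 1/(0 + 225) = 1/225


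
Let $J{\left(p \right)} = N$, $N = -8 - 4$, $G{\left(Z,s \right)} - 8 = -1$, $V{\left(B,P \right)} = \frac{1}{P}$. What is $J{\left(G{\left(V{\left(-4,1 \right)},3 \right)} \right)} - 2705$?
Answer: $-2717$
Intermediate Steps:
$G{\left(Z,s \right)} = 7$ ($G{\left(Z,s \right)} = 8 - 1 = 7$)
$N = -12$ ($N = -8 - 4 = -12$)
$J{\left(p \right)} = -12$
$J{\left(G{\left(V{\left(-4,1 \right)},3 \right)} \right)} - 2705 = -12 - 2705 = -2717$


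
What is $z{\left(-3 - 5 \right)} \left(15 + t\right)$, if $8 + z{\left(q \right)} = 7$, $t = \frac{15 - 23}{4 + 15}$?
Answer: $- \frac{277}{19} \approx -14.579$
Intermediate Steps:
$t = - \frac{8}{19} \approx -0.42105$
$z{\left(q \right)} = -1$ ($z{\left(q \right)} = -8 + 7 = -1$)
$z{\left(-3 - 5 \right)} \left(15 + t\right) = - (15 - \frac{8}{19}) = \left(-1\right) \frac{277}{19} = - \frac{277}{19}$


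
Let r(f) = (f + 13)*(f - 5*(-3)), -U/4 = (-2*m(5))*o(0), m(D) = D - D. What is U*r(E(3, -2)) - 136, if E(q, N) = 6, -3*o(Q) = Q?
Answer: -136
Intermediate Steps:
o(Q) = -Q/3
m(D) = 0
U = 0 (U = -4*(-2*0)*(-⅓*0) = -0*0 = -4*0 = 0)
r(f) = (13 + f)*(15 + f) (r(f) = (13 + f)*(f + 15) = (13 + f)*(15 + f))
U*r(E(3, -2)) - 136 = 0*(195 + 6² + 28*6) - 136 = 0*(195 + 36 + 168) - 136 = 0*399 - 136 = 0 - 136 = -136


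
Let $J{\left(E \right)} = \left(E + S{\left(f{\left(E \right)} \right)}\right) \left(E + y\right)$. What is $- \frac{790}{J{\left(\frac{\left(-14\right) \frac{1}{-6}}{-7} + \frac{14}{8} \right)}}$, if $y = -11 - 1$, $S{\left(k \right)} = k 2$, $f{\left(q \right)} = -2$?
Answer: $- \frac{113760}{3937} \approx -28.895$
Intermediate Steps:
$S{\left(k \right)} = 2 k$
$y = -12$
$J{\left(E \right)} = \left(-12 + E\right) \left(-4 + E\right)$ ($J{\left(E \right)} = \left(E + 2 \left(-2\right)\right) \left(E - 12\right) = \left(E - 4\right) \left(-12 + E\right) = \left(-4 + E\right) \left(-12 + E\right) = \left(-12 + E\right) \left(-4 + E\right)$)
$- \frac{790}{J{\left(\frac{\left(-14\right) \frac{1}{-6}}{-7} + \frac{14}{8} \right)}} = - \frac{790}{48 + \left(\frac{\left(-14\right) \frac{1}{-6}}{-7} + \frac{14}{8}\right)^{2} - 16 \left(\frac{\left(-14\right) \frac{1}{-6}}{-7} + \frac{14}{8}\right)} = - \frac{790}{48 + \left(\left(-14\right) \left(- \frac{1}{6}\right) \left(- \frac{1}{7}\right) + 14 \cdot \frac{1}{8}\right)^{2} - 16 \left(\left(-14\right) \left(- \frac{1}{6}\right) \left(- \frac{1}{7}\right) + 14 \cdot \frac{1}{8}\right)} = - \frac{790}{48 + \left(\frac{7}{3} \left(- \frac{1}{7}\right) + \frac{7}{4}\right)^{2} - 16 \left(\frac{7}{3} \left(- \frac{1}{7}\right) + \frac{7}{4}\right)} = - \frac{790}{48 + \left(- \frac{1}{3} + \frac{7}{4}\right)^{2} - 16 \left(- \frac{1}{3} + \frac{7}{4}\right)} = - \frac{790}{48 + \left(\frac{17}{12}\right)^{2} - \frac{68}{3}} = - \frac{790}{48 + \frac{289}{144} - \frac{68}{3}} = - \frac{790}{\frac{3937}{144}} = \left(-790\right) \frac{144}{3937} = - \frac{113760}{3937}$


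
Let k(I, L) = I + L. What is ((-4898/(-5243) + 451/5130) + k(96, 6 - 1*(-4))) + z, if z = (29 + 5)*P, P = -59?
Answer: -51076029667/26896590 ≈ -1899.0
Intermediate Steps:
z = -2006 (z = (29 + 5)*(-59) = 34*(-59) = -2006)
((-4898/(-5243) + 451/5130) + k(96, 6 - 1*(-4))) + z = ((-4898/(-5243) + 451/5130) + (96 + (6 - 1*(-4)))) - 2006 = ((-4898*(-1/5243) + 451*(1/5130)) + (96 + (6 + 4))) - 2006 = ((4898/5243 + 451/5130) + (96 + 10)) - 2006 = (27491333/26896590 + 106) - 2006 = 2878529873/26896590 - 2006 = -51076029667/26896590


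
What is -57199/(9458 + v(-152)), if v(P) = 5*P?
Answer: -57199/8698 ≈ -6.5761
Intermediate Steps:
-57199/(9458 + v(-152)) = -57199/(9458 + 5*(-152)) = -57199/(9458 - 760) = -57199/8698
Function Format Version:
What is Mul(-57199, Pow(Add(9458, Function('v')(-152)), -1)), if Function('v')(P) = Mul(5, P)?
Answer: Rational(-57199, 8698) ≈ -6.5761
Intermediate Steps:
Mul(-57199, Pow(Add(9458, Function('v')(-152)), -1)) = Mul(-57199, Pow(Add(9458, Mul(5, -152)), -1)) = Mul(-57199, Pow(Add(9458, -760), -1)) = Mul(-57199, Pow(8698, -1)) = Mul(-57199, Rational(1, 8698)) = Rational(-57199, 8698)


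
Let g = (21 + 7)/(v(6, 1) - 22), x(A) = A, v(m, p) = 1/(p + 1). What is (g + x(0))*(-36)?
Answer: 2016/43 ≈ 46.884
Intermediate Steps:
v(m, p) = 1/(1 + p)
g = -56/43 (g = (21 + 7)/(1/(1 + 1) - 22) = 28/(1/2 - 22) = 28/(-43/2) = 28*(-2/43) = -56/43 ≈ -1.3023)
(g + x(0))*(-36) = (-56/43 + 0)*(-36) = -56/43*(-36) = 2016/43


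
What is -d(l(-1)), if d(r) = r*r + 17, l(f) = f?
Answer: -18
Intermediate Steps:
d(r) = 17 + r² (d(r) = r² + 17 = 17 + r²)
-d(l(-1)) = -(17 + (-1)²) = -(17 + 1) = -1*18 = -18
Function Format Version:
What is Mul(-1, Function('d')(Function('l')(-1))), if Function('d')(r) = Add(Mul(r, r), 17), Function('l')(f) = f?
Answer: -18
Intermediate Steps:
Function('d')(r) = Add(17, Pow(r, 2)) (Function('d')(r) = Add(Pow(r, 2), 17) = Add(17, Pow(r, 2)))
Mul(-1, Function('d')(Function('l')(-1))) = Mul(-1, Add(17, Pow(-1, 2))) = Mul(-1, Add(17, 1)) = Mul(-1, 18) = -18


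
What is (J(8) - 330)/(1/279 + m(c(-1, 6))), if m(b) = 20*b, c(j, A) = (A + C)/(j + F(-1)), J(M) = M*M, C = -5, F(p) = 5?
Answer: -37107/698 ≈ -53.162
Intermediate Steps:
J(M) = M²
c(j, A) = (-5 + A)/(5 + j) (c(j, A) = (A - 5)/(j + 5) = (-5 + A)/(5 + j))
(J(8) - 330)/(1/279 + m(c(-1, 6))) = (8² - 330)/(1/279 + 20*((-5 + 6)/(5 - 1))) = (64 - 330)/(1/279 + 20*(1/4)) = -266/(1/279 + 20*((¼)*1)) = -266/(1/279 + 20*(¼)) = -266/(1/279 + 5) = -266/1396/279 = -266*279/1396 = -37107/698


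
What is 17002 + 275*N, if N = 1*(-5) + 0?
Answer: 15627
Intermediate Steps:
N = -5 (N = -5 + 0 = -5)
17002 + 275*N = 17002 + 275*(-5) = 17002 - 1375 = 15627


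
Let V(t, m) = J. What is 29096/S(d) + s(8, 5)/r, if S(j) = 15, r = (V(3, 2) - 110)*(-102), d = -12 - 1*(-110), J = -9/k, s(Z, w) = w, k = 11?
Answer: 1205913091/621690 ≈ 1939.7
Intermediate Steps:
J = -9/11 ≈ -0.81818
V(t, m) = -9/11
d = 98 (d = -12 + 110 = 98)
r = 124338/11 (r = (-9/11 - 110)*(-102) = -1219/11*(-102) = 124338/11 ≈ 11303.)
29096/S(d) + s(8, 5)/r = 29096/15 + 5/(124338/11) = 29096*(1/15) + 5*(11/124338) = 29096/15 + 55/124338 = 1205913091/621690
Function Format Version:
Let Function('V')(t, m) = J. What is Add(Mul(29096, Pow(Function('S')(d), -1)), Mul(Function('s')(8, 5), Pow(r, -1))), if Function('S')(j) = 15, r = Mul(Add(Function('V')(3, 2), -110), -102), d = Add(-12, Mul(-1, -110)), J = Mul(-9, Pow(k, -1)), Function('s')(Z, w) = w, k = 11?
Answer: Rational(1205913091, 621690) ≈ 1939.7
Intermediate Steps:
J = Rational(-9, 11) (J = Mul(-9, Pow(11, -1)) = Mul(-9, Rational(1, 11)) = Rational(-9, 11) ≈ -0.81818)
Function('V')(t, m) = Rational(-9, 11)
d = 98 (d = Add(-12, 110) = 98)
r = Rational(124338, 11) (r = Mul(Add(Rational(-9, 11), -110), -102) = Mul(Rational(-1219, 11), -102) = Rational(124338, 11) ≈ 11303.)
Add(Mul(29096, Pow(Function('S')(d), -1)), Mul(Function('s')(8, 5), Pow(r, -1))) = Add(Mul(29096, Pow(15, -1)), Mul(5, Pow(Rational(124338, 11), -1))) = Add(Mul(29096, Rational(1, 15)), Mul(5, Rational(11, 124338))) = Add(Rational(29096, 15), Rational(55, 124338)) = Rational(1205913091, 621690)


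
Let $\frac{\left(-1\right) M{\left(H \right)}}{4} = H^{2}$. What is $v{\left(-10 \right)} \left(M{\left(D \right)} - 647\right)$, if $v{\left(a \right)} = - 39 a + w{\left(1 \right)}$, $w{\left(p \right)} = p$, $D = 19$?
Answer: $-817581$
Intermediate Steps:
$v{\left(a \right)} = 1 - 39 a$ ($v{\left(a \right)} = - 39 a + 1 = 1 - 39 a$)
$M{\left(H \right)} = - 4 H^{2}$
$v{\left(-10 \right)} \left(M{\left(D \right)} - 647\right) = \left(1 - -390\right) \left(- 4 \cdot 19^{2} - 647\right) = \left(1 + 390\right) \left(\left(-4\right) 361 - 647\right) = 391 \left(-1444 - 647\right) = 391 \left(-2091\right) = -817581$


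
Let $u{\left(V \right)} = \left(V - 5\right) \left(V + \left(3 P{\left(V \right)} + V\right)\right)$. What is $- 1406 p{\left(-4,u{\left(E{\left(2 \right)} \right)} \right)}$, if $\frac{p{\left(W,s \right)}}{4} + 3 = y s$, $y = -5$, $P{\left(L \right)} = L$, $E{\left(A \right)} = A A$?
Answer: $-545528$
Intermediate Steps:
$E{\left(A \right)} = A^{2}$
$u{\left(V \right)} = 5 V \left(-5 + V\right)$ ($u{\left(V \right)} = \left(V - 5\right) \left(V + \left(3 V + V\right)\right) = \left(-5 + V\right) \left(V + 4 V\right) = \left(-5 + V\right) 5 V = 5 V \left(-5 + V\right)$)
$p{\left(W,s \right)} = -12 - 20 s$ ($p{\left(W,s \right)} = -12 + 4 \left(- 5 s\right) = -12 - 20 s$)
$- 1406 p{\left(-4,u{\left(E{\left(2 \right)} \right)} \right)} = - 1406 \left(-12 - 20 \cdot 5 \cdot 2^{2} \left(-5 + 2^{2}\right)\right) = - 1406 \left(-12 - 20 \cdot 5 \cdot 4 \left(-5 + 4\right)\right) = - 1406 \left(-12 - 20 \cdot 5 \cdot 4 \left(-1\right)\right) = - 1406 \left(-12 - -400\right) = - 1406 \left(-12 + 400\right) = \left(-1406\right) 388 = -545528$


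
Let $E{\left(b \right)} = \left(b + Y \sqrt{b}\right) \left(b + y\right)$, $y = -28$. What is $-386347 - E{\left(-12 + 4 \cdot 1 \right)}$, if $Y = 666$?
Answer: $-386635 + 47952 i \sqrt{2} \approx -3.8664 \cdot 10^{5} + 67814.0 i$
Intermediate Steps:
$E{\left(b \right)} = \left(-28 + b\right) \left(b + 666 \sqrt{b}\right)$ ($E{\left(b \right)} = \left(b + 666 \sqrt{b}\right) \left(b - 28\right) = \left(b + 666 \sqrt{b}\right) \left(-28 + b\right) = \left(-28 + b\right) \left(b + 666 \sqrt{b}\right)$)
$-386347 - E{\left(-12 + 4 \cdot 1 \right)} = -386347 - \left(\left(-12 + 4 \cdot 1\right)^{2} - 18648 \sqrt{-12 + 4 \cdot 1} - 28 \left(-12 + 4 \cdot 1\right) + 666 \left(-12 + 4 \cdot 1\right)^{\frac{3}{2}}\right) = -386347 - \left(\left(-12 + 4\right)^{2} - 18648 \sqrt{-12 + 4} - 28 \left(-12 + 4\right) + 666 \left(-12 + 4\right)^{\frac{3}{2}}\right) = -386347 - \left(\left(-8\right)^{2} - 18648 \sqrt{-8} - -224 + 666 \left(-8\right)^{\frac{3}{2}}\right) = -386347 - \left(64 - 18648 \cdot 2 i \sqrt{2} + 224 + 666 \left(- 16 i \sqrt{2}\right)\right) = -386347 - \left(64 - 37296 i \sqrt{2} + 224 - 10656 i \sqrt{2}\right) = -386347 - \left(288 - 47952 i \sqrt{2}\right) = -386635 + 47952 i \sqrt{2}$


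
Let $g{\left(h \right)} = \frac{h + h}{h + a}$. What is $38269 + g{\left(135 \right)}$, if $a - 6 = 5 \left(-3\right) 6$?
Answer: $\frac{650663}{17} \approx 38274.0$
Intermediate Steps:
$a = -84$ ($a = 6 + 5 \left(-3\right) 6 = 6 - 90 = -84$)
$g{\left(h \right)} = \frac{2 h}{-84 + h}$ ($g{\left(h \right)} = \frac{h + h}{h - 84} = \frac{2 h}{-84 + h}$)
$38269 + g{\left(135 \right)} = 38269 + 2 \cdot 135 \frac{1}{-84 + 135} = 38269 + 2 \cdot 135 \cdot \frac{1}{51} = 38269 + \frac{90}{17} = \frac{650663}{17}$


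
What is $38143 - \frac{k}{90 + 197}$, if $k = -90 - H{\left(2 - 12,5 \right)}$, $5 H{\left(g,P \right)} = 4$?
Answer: $\frac{54735659}{1435} \approx 38143.0$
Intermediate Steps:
$H{\left(g,P \right)} = \frac{4}{5}$ ($H{\left(g,P \right)} = \frac{1}{5} \cdot 4 = \frac{4}{5}$)
$k = - \frac{454}{5}$ ($k = -90 - \frac{4}{5} = - \frac{454}{5} \approx -90.8$)
$38143 - \frac{k}{90 + 197} = 38143 - - \frac{454}{5 \left(90 + 197\right)} = 38143 - - \frac{454}{5 \cdot 287} = 38143 - \left(- \frac{454}{5}\right) \frac{1}{287} = 38143 - - \frac{454}{1435} = 38143 + \frac{454}{1435} = \frac{54735659}{1435}$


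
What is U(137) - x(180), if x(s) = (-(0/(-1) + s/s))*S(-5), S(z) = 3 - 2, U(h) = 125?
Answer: 126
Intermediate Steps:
S(z) = 1
x(s) = -1 (x(s) = -(0/(-1) + s/s)*1 = -(0*(-1) + 1)*1 = -(0 + 1)*1 = -1*1*1 = -1*1 = -1)
U(137) - x(180) = 125 - 1*(-1) = 125 + 1 = 126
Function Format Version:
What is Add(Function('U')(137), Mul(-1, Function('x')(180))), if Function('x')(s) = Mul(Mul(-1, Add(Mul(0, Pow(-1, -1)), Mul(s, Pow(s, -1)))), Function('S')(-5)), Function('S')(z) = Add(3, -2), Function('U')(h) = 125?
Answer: 126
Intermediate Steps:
Function('S')(z) = 1
Function('x')(s) = -1 (Function('x')(s) = Mul(Mul(-1, Add(Mul(0, Pow(-1, -1)), Mul(s, Pow(s, -1)))), 1) = Mul(Mul(-1, Add(Mul(0, -1), 1)), 1) = Mul(Mul(-1, Add(0, 1)), 1) = Mul(Mul(-1, 1), 1) = Mul(-1, 1) = -1)
Add(Function('U')(137), Mul(-1, Function('x')(180))) = Add(125, Mul(-1, -1)) = Add(125, 1) = 126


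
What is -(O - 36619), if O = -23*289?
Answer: 43266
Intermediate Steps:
O = -6647
-(O - 36619) = -(-6647 - 36619) = -1*(-43266) = 43266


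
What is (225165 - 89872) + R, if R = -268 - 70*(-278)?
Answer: 154485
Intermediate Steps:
R = 19192 (R = -268 + 19460 = 19192)
(225165 - 89872) + R = (225165 - 89872) + 19192 = 135293 + 19192 = 154485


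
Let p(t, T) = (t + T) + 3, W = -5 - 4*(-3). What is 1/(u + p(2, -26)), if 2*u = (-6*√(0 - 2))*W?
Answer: I/(21*(√2 - I)) ≈ -0.015873 + 0.022448*I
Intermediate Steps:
W = 7 (W = -5 + 12 = 7)
p(t, T) = 3 + T + t (p(t, T) = (T + t) + 3 = 3 + T + t)
u = -21*I*√2 (u = (-6*√(0 - 2)*7)/2 = (-6*I*√2*7)/2 = (-42*I*√2)/2 = -21*I*√2 ≈ -29.698*I)
1/(u + p(2, -26)) = 1/(-21*I*√2 + (3 - 26 + 2)) = 1/(-21*I*√2 - 21) = 1/(-21 - 21*I*√2)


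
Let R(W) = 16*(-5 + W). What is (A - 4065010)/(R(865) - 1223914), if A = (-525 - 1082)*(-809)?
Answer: 2764947/1210154 ≈ 2.2848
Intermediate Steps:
A = 1300063 (A = -1607*(-809) = 1300063)
R(W) = -80 + 16*W
(A - 4065010)/(R(865) - 1223914) = (1300063 - 4065010)/((-80 + 16*865) - 1223914) = -2764947/((-80 + 13840) - 1223914) = -2764947/(13760 - 1223914) = -2764947/(-1210154) = -2764947*(-1/1210154) = 2764947/1210154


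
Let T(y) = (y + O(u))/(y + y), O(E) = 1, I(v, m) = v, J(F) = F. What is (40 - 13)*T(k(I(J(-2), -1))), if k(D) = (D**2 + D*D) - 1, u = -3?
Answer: 108/7 ≈ 15.429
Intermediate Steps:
k(D) = -1 + 2*D**2 (k(D) = (D**2 + D**2) - 1 = 2*D**2 - 1 = -1 + 2*D**2)
T(y) = (1 + y)/(2*y) (T(y) = (y + 1)/(y + y) = (1 + y)/((2*y)) = (1 + y)*(1/(2*y)) = (1 + y)/(2*y))
(40 - 13)*T(k(I(J(-2), -1))) = (40 - 13)*((1 + (-1 + 2*(-2)**2))/(2*(-1 + 2*(-2)**2))) = 27*((1 + (-1 + 2*4))/(2*(-1 + 2*4))) = 27*((1 + (-1 + 8))/(2*(-1 + 8))) = 27*((1/2)*(1 + 7)/7) = 27*((1/2)*(1/7)*8) = 27*(4/7) = 108/7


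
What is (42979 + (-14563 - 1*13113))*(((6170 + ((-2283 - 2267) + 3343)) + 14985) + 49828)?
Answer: 1067782128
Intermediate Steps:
(42979 + (-14563 - 1*13113))*(((6170 + ((-2283 - 2267) + 3343)) + 14985) + 49828) = (42979 + (-14563 - 13113))*(((6170 + (-4550 + 3343)) + 14985) + 49828) = (42979 - 27676)*(((6170 - 1207) + 14985) + 49828) = 15303*((4963 + 14985) + 49828) = 15303*(19948 + 49828) = 15303*69776 = 1067782128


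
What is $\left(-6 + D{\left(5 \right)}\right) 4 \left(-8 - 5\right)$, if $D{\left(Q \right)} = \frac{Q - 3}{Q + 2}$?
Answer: $\frac{2080}{7} \approx 297.14$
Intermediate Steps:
$D{\left(Q \right)} = \frac{-3 + Q}{2 + Q}$
$\left(-6 + D{\left(5 \right)}\right) 4 \left(-8 - 5\right) = \left(-6 + \frac{-3 + 5}{2 + 5}\right) 4 \left(-8 - 5\right) = \left(-6 + \frac{1}{7} \cdot 2\right) 4 \left(-8 - 5\right) = \left(-6 + \frac{1}{7} \cdot 2\right) 4 \left(-13\right) = \left(-6 + \frac{2}{7}\right) 4 \left(-13\right) = \left(- \frac{40}{7}\right) 4 \left(-13\right) = \left(- \frac{160}{7}\right) \left(-13\right) = \frac{2080}{7}$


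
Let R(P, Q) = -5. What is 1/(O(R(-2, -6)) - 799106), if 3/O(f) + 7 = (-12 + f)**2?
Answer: -94/75115963 ≈ -1.2514e-6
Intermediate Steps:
O(f) = 3/(-7 + (-12 + f)**2)
1/(O(R(-2, -6)) - 799106) = 1/(3/(-7 + (-12 - 5)**2) - 799106) = 1/(3/(-7 + (-17)**2) - 799106) = 1/(3/(-7 + 289) - 799106) = 1/(3/282 - 799106) = 1/(3*(1/282) - 799106) = 1/(1/94 - 799106) = 1/(-75115963/94) = -94/75115963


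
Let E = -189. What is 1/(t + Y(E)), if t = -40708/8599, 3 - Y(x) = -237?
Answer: 8599/2023052 ≈ 0.0042505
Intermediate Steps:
Y(x) = 240 (Y(x) = 3 - 1*(-237) = 3 + 237 = 240)
t = -40708/8599 (t = -40708*1/8599 = -40708/8599 ≈ -4.7340)
1/(t + Y(E)) = 1/(-40708/8599 + 240) = 1/(2023052/8599) = 8599/2023052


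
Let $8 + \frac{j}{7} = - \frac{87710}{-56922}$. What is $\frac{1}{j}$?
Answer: $- \frac{159}{7189} \approx -0.022117$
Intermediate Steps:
$j = - \frac{7189}{159}$ ($j = -56 + 7 \left(- \frac{87710}{-56922}\right) = -56 + 7 \left(\left(-87710\right) \left(- \frac{1}{56922}\right)\right) = -56 + 7 \cdot \frac{245}{159} = -56 + \frac{1715}{159} = - \frac{7189}{159} \approx -45.214$)
$\frac{1}{j} = \frac{1}{- \frac{7189}{159}} = - \frac{159}{7189}$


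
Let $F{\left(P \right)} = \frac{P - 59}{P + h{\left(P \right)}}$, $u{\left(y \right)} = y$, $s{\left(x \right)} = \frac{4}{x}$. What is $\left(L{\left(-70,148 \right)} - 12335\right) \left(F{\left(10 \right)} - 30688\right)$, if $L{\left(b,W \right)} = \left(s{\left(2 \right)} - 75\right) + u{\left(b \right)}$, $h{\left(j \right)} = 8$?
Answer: $\frac{3446629487}{9} \approx 3.8296 \cdot 10^{8}$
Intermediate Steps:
$L{\left(b,W \right)} = -73 + b$ ($L{\left(b,W \right)} = \left(\frac{4}{2} - 75\right) + b = \left(4 \cdot \frac{1}{2} - 75\right) + b = \left(2 - 75\right) + b = -73 + b$)
$F{\left(P \right)} = \frac{-59 + P}{8 + P}$ ($F{\left(P \right)} = \frac{P - 59}{P + 8} = \frac{-59 + P}{8 + P}$)
$\left(L{\left(-70,148 \right)} - 12335\right) \left(F{\left(10 \right)} - 30688\right) = \left(\left(-73 - 70\right) - 12335\right) \left(\frac{-59 + 10}{8 + 10} - 30688\right) = \left(-143 - 12335\right) \left(\frac{1}{18} \left(-49\right) - 30688\right) = - 12478 \left(\frac{1}{18} \left(-49\right) - 30688\right) = - 12478 \left(- \frac{49}{18} - 30688\right) = \left(-12478\right) \left(- \frac{552433}{18}\right) = \frac{3446629487}{9}$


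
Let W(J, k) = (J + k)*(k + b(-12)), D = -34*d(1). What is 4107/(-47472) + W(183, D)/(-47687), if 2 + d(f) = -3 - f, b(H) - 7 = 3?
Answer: -31995245/17548816 ≈ -1.8232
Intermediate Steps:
b(H) = 10 (b(H) = 7 + 3 = 10)
d(f) = -5 - f (d(f) = -2 + (-3 - f) = -5 - f)
D = 204 (D = -34*(-5 - 1*1) = -34*(-5 - 1) = -34*(-6) = 204)
W(J, k) = (10 + k)*(J + k) (W(J, k) = (J + k)*(k + 10) = (J + k)*(10 + k) = (10 + k)*(J + k))
4107/(-47472) + W(183, D)/(-47687) = 4107/(-47472) + (204² + 10*183 + 10*204 + 183*204)/(-47687) = 4107*(-1/47472) + (41616 + 1830 + 2040 + 37332)*(-1/47687) = -1369/15824 + 82818*(-1/47687) = -1369/15824 - 1926/1109 = -31995245/17548816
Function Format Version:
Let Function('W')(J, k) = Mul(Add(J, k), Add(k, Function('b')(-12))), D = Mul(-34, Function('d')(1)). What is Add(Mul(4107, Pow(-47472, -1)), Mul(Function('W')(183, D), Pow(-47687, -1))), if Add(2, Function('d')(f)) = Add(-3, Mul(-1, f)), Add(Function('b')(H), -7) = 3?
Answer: Rational(-31995245, 17548816) ≈ -1.8232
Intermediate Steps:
Function('b')(H) = 10 (Function('b')(H) = Add(7, 3) = 10)
Function('d')(f) = Add(-5, Mul(-1, f)) (Function('d')(f) = Add(-2, Add(-3, Mul(-1, f))) = Add(-5, Mul(-1, f)))
D = 204 (D = Mul(-34, Add(-5, Mul(-1, 1))) = Mul(-34, Add(-5, -1)) = Mul(-34, -6) = 204)
Function('W')(J, k) = Mul(Add(10, k), Add(J, k)) (Function('W')(J, k) = Mul(Add(J, k), Add(k, 10)) = Mul(Add(J, k), Add(10, k)) = Mul(Add(10, k), Add(J, k)))
Add(Mul(4107, Pow(-47472, -1)), Mul(Function('W')(183, D), Pow(-47687, -1))) = Add(Mul(4107, Pow(-47472, -1)), Mul(Add(Pow(204, 2), Mul(10, 183), Mul(10, 204), Mul(183, 204)), Pow(-47687, -1))) = Add(Mul(4107, Rational(-1, 47472)), Mul(Add(41616, 1830, 2040, 37332), Rational(-1, 47687))) = Add(Rational(-1369, 15824), Mul(82818, Rational(-1, 47687))) = Add(Rational(-1369, 15824), Rational(-1926, 1109)) = Rational(-31995245, 17548816)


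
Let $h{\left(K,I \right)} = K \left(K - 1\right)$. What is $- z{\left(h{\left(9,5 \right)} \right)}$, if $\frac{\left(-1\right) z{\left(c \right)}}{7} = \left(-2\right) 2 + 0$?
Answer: $-28$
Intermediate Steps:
$h{\left(K,I \right)} = K \left(-1 + K\right)$
$z{\left(c \right)} = 28$ ($z{\left(c \right)} = - 7 \left(\left(-2\right) 2 + 0\right) = - 7 \left(-4 + 0\right) = \left(-7\right) \left(-4\right) = 28$)
$- z{\left(h{\left(9,5 \right)} \right)} = \left(-1\right) 28 = -28$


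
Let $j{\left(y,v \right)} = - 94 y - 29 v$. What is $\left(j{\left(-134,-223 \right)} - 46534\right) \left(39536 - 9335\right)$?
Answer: $-829651671$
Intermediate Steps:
$\left(j{\left(-134,-223 \right)} - 46534\right) \left(39536 - 9335\right) = \left(\left(\left(-94\right) \left(-134\right) - -6467\right) - 46534\right) \left(39536 - 9335\right) = \left(\left(12596 + 6467\right) - 46534\right) 30201 = \left(19063 - 46534\right) 30201 = \left(-27471\right) 30201 = -829651671$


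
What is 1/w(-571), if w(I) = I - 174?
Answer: -1/745 ≈ -0.0013423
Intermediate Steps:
w(I) = -174 + I
1/w(-571) = 1/(-174 - 571) = 1/(-745) = -1/745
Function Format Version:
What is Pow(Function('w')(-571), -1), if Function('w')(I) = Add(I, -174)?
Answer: Rational(-1, 745) ≈ -0.0013423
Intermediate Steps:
Function('w')(I) = Add(-174, I)
Pow(Function('w')(-571), -1) = Pow(Add(-174, -571), -1) = Pow(-745, -1) = Rational(-1, 745)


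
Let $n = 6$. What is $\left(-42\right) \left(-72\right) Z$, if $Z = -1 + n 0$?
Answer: $-3024$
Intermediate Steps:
$Z = -1$ ($Z = -1 + 6 \cdot 0 = -1 + 0 = -1$)
$\left(-42\right) \left(-72\right) Z = \left(-42\right) \left(-72\right) \left(-1\right) = 3024 \left(-1\right) = -3024$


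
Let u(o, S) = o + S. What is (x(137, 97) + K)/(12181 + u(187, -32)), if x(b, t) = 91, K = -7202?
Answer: -7111/12336 ≈ -0.57644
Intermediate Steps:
u(o, S) = S + o
(x(137, 97) + K)/(12181 + u(187, -32)) = (91 - 7202)/(12181 + (-32 + 187)) = -7111/(12181 + 155) = -7111/12336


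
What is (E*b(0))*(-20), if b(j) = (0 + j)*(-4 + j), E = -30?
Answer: 0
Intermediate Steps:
b(j) = j*(-4 + j)
(E*b(0))*(-20) = -0*(-4 + 0)*(-20) = -0*(-4)*(-20) = -30*0*(-20) = 0*(-20) = 0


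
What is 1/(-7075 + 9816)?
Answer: 1/2741 ≈ 0.00036483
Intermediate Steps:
1/(-7075 + 9816) = 1/2741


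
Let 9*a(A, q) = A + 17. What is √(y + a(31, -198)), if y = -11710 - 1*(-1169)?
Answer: I*√94821/3 ≈ 102.64*I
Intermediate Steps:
a(A, q) = 17/9 + A/9 (a(A, q) = (A + 17)/9 = (17 + A)/9 = 17/9 + A/9)
y = -10541 (y = -11710 + 1169 = -10541)
√(y + a(31, -198)) = √(-10541 + (17/9 + (⅑)*31)) = √(-10541 + (17/9 + 31/9)) = √(-10541 + 16/3) = √(-31607/3) = I*√94821/3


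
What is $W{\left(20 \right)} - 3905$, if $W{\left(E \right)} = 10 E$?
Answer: $-3705$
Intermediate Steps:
$W{\left(20 \right)} - 3905 = 10 \cdot 20 - 3905 = 200 - 3905 = -3705$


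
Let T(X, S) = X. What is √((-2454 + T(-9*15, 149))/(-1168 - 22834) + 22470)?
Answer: 3*√1438326594562/24002 ≈ 149.90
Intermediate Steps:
√((-2454 + T(-9*15, 149))/(-1168 - 22834) + 22470) = √((-2454 - 9*15)/(-1168 - 22834) + 22470) = √((-2454 - 135)/(-24002) + 22470) = √(-2589*(-1/24002) + 22470) = √(2589/24002 + 22470) = √(539327529/24002) = 3*√1438326594562/24002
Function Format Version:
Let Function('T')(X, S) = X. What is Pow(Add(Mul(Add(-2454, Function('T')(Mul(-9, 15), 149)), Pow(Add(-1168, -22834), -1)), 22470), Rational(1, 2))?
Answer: Mul(Rational(3, 24002), Pow(1438326594562, Rational(1, 2))) ≈ 149.90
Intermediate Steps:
Pow(Add(Mul(Add(-2454, Function('T')(Mul(-9, 15), 149)), Pow(Add(-1168, -22834), -1)), 22470), Rational(1, 2)) = Pow(Add(Mul(Add(-2454, Mul(-9, 15)), Pow(Add(-1168, -22834), -1)), 22470), Rational(1, 2)) = Pow(Add(Mul(Add(-2454, -135), Pow(-24002, -1)), 22470), Rational(1, 2)) = Pow(Add(Mul(-2589, Rational(-1, 24002)), 22470), Rational(1, 2)) = Pow(Add(Rational(2589, 24002), 22470), Rational(1, 2)) = Pow(Rational(539327529, 24002), Rational(1, 2)) = Mul(Rational(3, 24002), Pow(1438326594562, Rational(1, 2)))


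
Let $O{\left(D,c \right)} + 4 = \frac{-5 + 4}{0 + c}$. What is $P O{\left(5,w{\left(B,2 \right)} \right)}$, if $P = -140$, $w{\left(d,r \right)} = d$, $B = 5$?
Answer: $588$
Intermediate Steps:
$O{\left(D,c \right)} = -4 - \frac{1}{c}$ ($O{\left(D,c \right)} = -4 + \frac{-5 + 4}{0 + c} = -4 - \frac{1}{c}$)
$P O{\left(5,w{\left(B,2 \right)} \right)} = - 140 \left(-4 - \frac{1}{5}\right) = \left(-140\right) \left(- \frac{21}{5}\right) = 588$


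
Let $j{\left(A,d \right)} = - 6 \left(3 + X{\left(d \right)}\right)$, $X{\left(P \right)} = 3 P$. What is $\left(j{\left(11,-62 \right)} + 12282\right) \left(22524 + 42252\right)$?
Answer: $866702880$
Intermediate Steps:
$j{\left(A,d \right)} = -18 - 18 d$ ($j{\left(A,d \right)} = - 6 \left(3 + 3 d\right) = -18 - 18 d$)
$\left(j{\left(11,-62 \right)} + 12282\right) \left(22524 + 42252\right) = \left(\left(-18 - -1116\right) + 12282\right) \left(22524 + 42252\right) = \left(\left(-18 + 1116\right) + 12282\right) 64776 = \left(1098 + 12282\right) 64776 = 13380 \cdot 64776 = 866702880$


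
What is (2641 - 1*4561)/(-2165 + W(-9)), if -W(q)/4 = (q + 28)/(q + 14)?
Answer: 9600/10901 ≈ 0.88065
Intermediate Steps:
W(q) = -4*(28 + q)/(14 + q) (W(q) = -4*(q + 28)/(q + 14) = -4*(28 + q)/(14 + q))
(2641 - 1*4561)/(-2165 + W(-9)) = (2641 - 1*4561)/(-2165 + 4*(-28 - 1*(-9))/(14 - 9)) = (2641 - 4561)/(-2165 + 4*(-28 + 9)/5) = -1920/(-2165 + 4*(⅕)*(-19)) = -1920/(-2165 - 76/5) = -1920/(-10901/5) = -1920*(-5/10901) = 9600/10901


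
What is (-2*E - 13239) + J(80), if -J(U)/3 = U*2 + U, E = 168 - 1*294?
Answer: -13707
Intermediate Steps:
E = -126 (E = 168 - 294 = -126)
J(U) = -9*U (J(U) = -3*(U*2 + U) = -3*(2*U + U) = -9*U)
(-2*E - 13239) + J(80) = (-2*(-126) - 13239) - 9*80 = (252 - 13239) - 720 = -12987 - 720 = -13707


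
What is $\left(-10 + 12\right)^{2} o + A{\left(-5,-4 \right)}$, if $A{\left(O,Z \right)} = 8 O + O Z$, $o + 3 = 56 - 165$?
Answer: $-468$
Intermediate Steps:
$o = -112$ ($o = -3 + \left(56 - 165\right) = -3 - 109 = -112$)
$\left(-10 + 12\right)^{2} o + A{\left(-5,-4 \right)} = \left(-10 + 12\right)^{2} \left(-112\right) - 5 \left(8 - 4\right) = 2^{2} \left(-112\right) - 20 = 4 \left(-112\right) - 20 = -448 - 20 = -468$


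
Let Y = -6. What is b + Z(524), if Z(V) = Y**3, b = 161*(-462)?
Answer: -74598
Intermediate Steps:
b = -74382
Z(V) = -216 (Z(V) = (-6)**3 = -216)
b + Z(524) = -74382 - 216 = -74598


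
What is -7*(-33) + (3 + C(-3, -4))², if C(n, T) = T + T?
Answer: 256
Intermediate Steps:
C(n, T) = 2*T
-7*(-33) + (3 + C(-3, -4))² = -7*(-33) + (3 + 2*(-4))² = 231 + (3 - 8)² = 231 + (-5)² = 231 + 25 = 256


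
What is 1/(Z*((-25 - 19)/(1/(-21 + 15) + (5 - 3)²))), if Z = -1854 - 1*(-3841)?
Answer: -23/524568 ≈ -4.3846e-5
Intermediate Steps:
Z = 1987 (Z = -1854 + 3841 = 1987)
1/(Z*((-25 - 19)/(1/(-21 + 15) + (5 - 3)²))) = 1/(1987*((-25 - 19)/(1/(-21 + 15) + (5 - 3)²))) = 1/(1987*(-44/(1/(-6) + 2²))) = 1/(1987*(-44/(-⅙ + 4))) = 1/(1987*(-44/23/6)) = 1/(1987*(-44*6/23)) = 1/(1987*(-264/23)) = 1/(-524568/23) = -23/524568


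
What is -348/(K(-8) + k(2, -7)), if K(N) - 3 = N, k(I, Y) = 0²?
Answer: 348/5 ≈ 69.600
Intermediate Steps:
k(I, Y) = 0
K(N) = 3 + N
-348/(K(-8) + k(2, -7)) = -348/((3 - 8) + 0) = -348/(-5 + 0) = -348/(-5) = -⅕*(-348) = 348/5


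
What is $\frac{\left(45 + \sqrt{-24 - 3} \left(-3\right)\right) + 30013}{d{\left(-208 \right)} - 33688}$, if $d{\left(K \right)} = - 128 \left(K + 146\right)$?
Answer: $- \frac{15029}{12876} + \frac{3 i \sqrt{3}}{8584} \approx -1.1672 + 0.00060533 i$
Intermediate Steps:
$d{\left(K \right)} = -18688 - 128 K$ ($d{\left(K \right)} = - 128 \left(146 + K\right) = -18688 - 128 K$)
$\frac{\left(45 + \sqrt{-24 - 3} \left(-3\right)\right) + 30013}{d{\left(-208 \right)} - 33688} = \frac{\left(45 + \sqrt{-24 - 3} \left(-3\right)\right) + 30013}{\left(-18688 - -26624\right) - 33688} = \frac{\left(45 + \sqrt{-27} \left(-3\right)\right) + 30013}{\left(-18688 + 26624\right) - 33688} = \frac{\left(45 + 3 i \sqrt{3} \left(-3\right)\right) + 30013}{7936 - 33688} = \frac{\left(45 - 9 i \sqrt{3}\right) + 30013}{-25752} = \left(30058 - 9 i \sqrt{3}\right) \left(- \frac{1}{25752}\right) = - \frac{15029}{12876} + \frac{3 i \sqrt{3}}{8584}$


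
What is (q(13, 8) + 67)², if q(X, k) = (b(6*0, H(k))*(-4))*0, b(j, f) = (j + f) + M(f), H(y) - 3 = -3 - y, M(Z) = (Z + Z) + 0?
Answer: 4489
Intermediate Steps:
M(Z) = 2*Z (M(Z) = 2*Z + 0 = 2*Z)
H(y) = -y (H(y) = 3 + (-3 - y) = -y)
b(j, f) = j + 3*f (b(j, f) = (j + f) + 2*f = (f + j) + 2*f = j + 3*f)
q(X, k) = 0 (q(X, k) = ((6*0 + 3*(-k))*(-4))*0 = ((0 - 3*k)*(-4))*0 = (-3*k*(-4))*0 = (12*k)*0 = 0)
(q(13, 8) + 67)² = (0 + 67)² = 67² = 4489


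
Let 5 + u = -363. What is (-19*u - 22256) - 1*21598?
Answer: -36862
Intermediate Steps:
u = -368 (u = -5 - 363 = -368)
(-19*u - 22256) - 1*21598 = (-19*(-368) - 22256) - 1*21598 = (6992 - 22256) - 21598 = -15264 - 21598 = -36862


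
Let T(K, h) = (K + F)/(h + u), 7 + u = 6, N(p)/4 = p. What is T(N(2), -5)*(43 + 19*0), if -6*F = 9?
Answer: -559/12 ≈ -46.583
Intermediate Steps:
F = -3/2 (F = -1/6*9 = -3/2 ≈ -1.5000)
N(p) = 4*p
u = -1 (u = -7 + 6 = -1)
T(K, h) = (-3/2 + K)/(-1 + h) (T(K, h) = (K - 3/2)/(h - 1) = (-3/2 + K)/(-1 + h))
T(N(2), -5)*(43 + 19*0) = ((-3/2 + 4*2)/(-1 - 5))*(43 + 19*0) = ((-3/2 + 8)/(-6))*(43 + 0) = -1/6*13/2*43 = -13/12*43 = -559/12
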